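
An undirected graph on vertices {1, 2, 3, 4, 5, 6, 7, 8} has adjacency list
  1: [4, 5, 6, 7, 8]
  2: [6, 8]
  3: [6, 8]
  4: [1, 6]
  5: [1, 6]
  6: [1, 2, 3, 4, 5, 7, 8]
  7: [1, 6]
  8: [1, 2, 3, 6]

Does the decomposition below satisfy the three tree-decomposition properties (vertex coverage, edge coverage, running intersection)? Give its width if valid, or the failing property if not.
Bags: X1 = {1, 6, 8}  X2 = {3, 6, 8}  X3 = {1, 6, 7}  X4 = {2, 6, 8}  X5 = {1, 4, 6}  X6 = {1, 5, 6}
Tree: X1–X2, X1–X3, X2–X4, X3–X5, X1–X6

Checking the three conditions: (i) the bags cover all of {1, 2, 3, 4, 5, 6, 7, 8}; (ii) for each edge, some bag contains both endpoints; (iii) the bags containing any fixed vertex form a subtree. All hold, so the decomposition is valid with width 3 − 1 = 2.

Yes; width 2.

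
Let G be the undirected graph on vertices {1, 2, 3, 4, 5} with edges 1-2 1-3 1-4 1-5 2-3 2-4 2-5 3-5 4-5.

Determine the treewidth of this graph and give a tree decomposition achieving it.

Each bag holds 4 vertices, so the decomposition has width 3, which upper-bounds the treewidth. For the lower bound, the 4 vertices {1, 2, 3, 5} are pairwise adjacent, and any tree decomposition puts a clique entirely inside one bag — forcing width ≥ 3. Therefore the treewidth is 3.

Treewidth 3.
One optimal decomposition is:
Bags: B1 = {1, 2, 3, 5}  B2 = {1, 2, 4, 5}
Tree: B1–B2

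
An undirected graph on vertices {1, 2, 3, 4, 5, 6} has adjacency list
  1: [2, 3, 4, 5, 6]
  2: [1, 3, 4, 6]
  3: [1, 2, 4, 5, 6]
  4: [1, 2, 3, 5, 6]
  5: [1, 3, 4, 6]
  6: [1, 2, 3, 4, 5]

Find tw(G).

A width-4 tree decomposition is:
Bags: B1 = {1, 3, 4, 5, 6}  B2 = {1, 2, 3, 4, 6}
Tree: B1–B2
Every bag has size at most 5, so the width is 5 − 1 = 4 and tw(G) ≤ 4. On the other hand G contains the 5-clique {1, 2, 3, 4, 6}. A clique must lie in a single bag of any decomposition, so no decomposition can have width below 4. Hence tw(G) = 4 exactly.

4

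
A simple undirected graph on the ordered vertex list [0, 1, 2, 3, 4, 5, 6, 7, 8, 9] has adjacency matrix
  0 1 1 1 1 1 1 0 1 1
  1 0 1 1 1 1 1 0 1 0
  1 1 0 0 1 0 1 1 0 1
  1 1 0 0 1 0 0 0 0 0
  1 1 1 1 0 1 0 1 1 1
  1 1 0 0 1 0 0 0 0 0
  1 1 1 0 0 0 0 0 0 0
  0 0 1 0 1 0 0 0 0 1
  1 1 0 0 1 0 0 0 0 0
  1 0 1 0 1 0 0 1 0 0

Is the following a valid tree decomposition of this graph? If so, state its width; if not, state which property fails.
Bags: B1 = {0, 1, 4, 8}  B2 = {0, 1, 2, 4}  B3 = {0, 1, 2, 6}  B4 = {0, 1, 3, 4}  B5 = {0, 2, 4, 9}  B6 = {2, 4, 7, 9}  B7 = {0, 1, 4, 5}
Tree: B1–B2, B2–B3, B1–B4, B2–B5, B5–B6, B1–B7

Yes; width 3.

Checking the three conditions: (i) the bags cover all of {0, 1, 2, 3, 4, 5, 6, 7, 8, 9}; (ii) for each edge, some bag contains both endpoints; (iii) the bags containing any fixed vertex form a subtree. All hold, so the decomposition is valid with width 4 − 1 = 3.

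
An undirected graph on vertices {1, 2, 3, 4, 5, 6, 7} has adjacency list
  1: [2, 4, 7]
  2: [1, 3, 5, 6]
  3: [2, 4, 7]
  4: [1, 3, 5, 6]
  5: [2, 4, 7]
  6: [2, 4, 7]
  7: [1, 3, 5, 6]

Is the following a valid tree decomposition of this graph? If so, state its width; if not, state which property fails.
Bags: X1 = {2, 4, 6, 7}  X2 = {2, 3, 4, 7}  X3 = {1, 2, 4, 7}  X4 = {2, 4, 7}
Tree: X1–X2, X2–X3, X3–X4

No — vertex 5 appears in no bag.

A tree decomposition must satisfy three properties: every vertex lies in some bag; for every edge, both endpoints lie together in some bag; and for every vertex, the bags containing it form a connected subtree. Here vertex 5 appears in no bag, so the decomposition is invalid.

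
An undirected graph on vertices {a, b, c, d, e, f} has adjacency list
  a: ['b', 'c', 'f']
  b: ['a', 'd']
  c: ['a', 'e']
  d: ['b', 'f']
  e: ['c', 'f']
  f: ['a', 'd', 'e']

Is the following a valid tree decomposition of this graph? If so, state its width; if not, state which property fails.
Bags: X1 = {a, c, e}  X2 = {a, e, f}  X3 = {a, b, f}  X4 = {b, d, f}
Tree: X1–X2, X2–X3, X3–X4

Vertex coverage: the bags together contain {a, b, c, d, e, f}, the full vertex set. Edge coverage: each edge of G has both endpoints in at least one bag. Running intersection: for every vertex, the bags containing it form a connected subtree. All three properties hold, so this is a valid tree decomposition of width max|bag| − 1 = 2, and hence tw(G) ≤ 2.

Yes; width 2.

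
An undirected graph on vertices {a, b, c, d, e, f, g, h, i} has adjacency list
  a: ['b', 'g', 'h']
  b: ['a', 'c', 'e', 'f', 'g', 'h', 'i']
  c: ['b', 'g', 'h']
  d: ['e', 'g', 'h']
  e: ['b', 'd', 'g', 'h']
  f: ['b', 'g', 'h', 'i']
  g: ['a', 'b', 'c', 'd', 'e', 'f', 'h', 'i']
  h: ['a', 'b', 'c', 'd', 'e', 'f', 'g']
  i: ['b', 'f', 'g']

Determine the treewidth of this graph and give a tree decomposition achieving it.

Every bag has size at most 4, so the width is 4 − 1 = 3 and tw(G) ≤ 3. Conversely, {d, e, g, h} is a clique of size 4, and the vertices of any clique must share a bag in every tree decomposition; so some bag has ≥ 4 vertices and tw(G) ≥ 3. Hence tw(G) = 3 exactly.

Treewidth 3.
Bags: B1 = {d, e, g, h}  B2 = {b, e, g, h}  B3 = {b, f, g, h}  B4 = {b, f, g, i}  B5 = {b, c, g, h}  B6 = {a, b, g, h}
Tree: B1–B2, B2–B3, B3–B4, B3–B5, B3–B6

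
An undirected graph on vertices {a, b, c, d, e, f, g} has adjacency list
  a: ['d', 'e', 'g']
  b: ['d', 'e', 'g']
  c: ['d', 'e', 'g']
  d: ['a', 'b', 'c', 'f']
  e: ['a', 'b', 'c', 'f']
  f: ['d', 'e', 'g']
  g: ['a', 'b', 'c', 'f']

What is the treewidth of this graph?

A width-3 tree decomposition is:
Bags: B1 = {d, e, f, g}  B2 = {b, d, e, g}  B3 = {c, d, e, g}  B4 = {a, d, e, g}
Tree: B1–B2, B2–B3, B3–B4
The largest bag has 4 vertices, giving width 3; this decomposition certifies tw(G) ≤ 3. For the lower bound: the 4 vertex sets {f,g}, {b,d}, {e}, {c} are disjoint, each induces a connected subgraph, and every pair is joined by at least one edge of G. Contracting each set to a single vertex therefore yields K_{4} as a minor, and since treewidth is minor-monotone, tw(G) ≥ tw(K_{4}) = 3. Therefore the treewidth is 3.

3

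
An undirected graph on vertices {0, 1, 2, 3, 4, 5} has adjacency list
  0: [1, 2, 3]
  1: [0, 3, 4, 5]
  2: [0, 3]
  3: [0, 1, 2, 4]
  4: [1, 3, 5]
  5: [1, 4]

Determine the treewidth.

A width-2 tree decomposition is:
Bags: B1 = {0, 1, 3}  B2 = {0, 2, 3}  B3 = {1, 3, 4}  B4 = {1, 4, 5}
Tree: B1–B2, B1–B3, B3–B4
Each bag holds 3 vertices, so the decomposition has width 2, which upper-bounds the treewidth. On the other hand G contains the 3-clique {0, 1, 3}. A clique must lie in a single bag of any decomposition, so no decomposition can have width below 2. The upper and lower bounds meet at 2, so that is the treewidth.

2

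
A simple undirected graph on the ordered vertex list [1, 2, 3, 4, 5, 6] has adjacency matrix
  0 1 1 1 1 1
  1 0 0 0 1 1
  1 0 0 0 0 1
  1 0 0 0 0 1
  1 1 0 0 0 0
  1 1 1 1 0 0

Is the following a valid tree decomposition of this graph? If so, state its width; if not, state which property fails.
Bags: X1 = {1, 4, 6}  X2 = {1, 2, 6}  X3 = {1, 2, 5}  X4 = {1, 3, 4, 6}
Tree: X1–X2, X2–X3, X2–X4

A tree decomposition must satisfy three properties: every vertex lies in some bag; for every edge, both endpoints lie together in some bag; and for every vertex, the bags containing it form a connected subtree. Here bags containing vertex 4 are not connected in the tree, so the decomposition is invalid.

No — bags containing vertex 4 are not connected in the tree.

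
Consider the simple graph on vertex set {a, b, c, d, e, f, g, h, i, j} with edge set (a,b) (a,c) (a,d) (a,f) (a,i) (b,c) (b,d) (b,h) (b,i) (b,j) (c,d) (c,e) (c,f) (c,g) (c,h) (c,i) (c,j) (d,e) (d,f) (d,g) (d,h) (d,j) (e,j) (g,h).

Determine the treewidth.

A width-3 tree decomposition is:
Bags: B1 = {b, c, d, h}  B2 = {b, c, d, j}  B3 = {a, b, c, d}  B4 = {c, d, g, h}  B5 = {a, c, d, f}  B6 = {c, d, e, j}  B7 = {a, b, c, i}
Tree: B1–B2, B2–B3, B1–B4, B3–B5, B2–B6, B3–B7
The largest bag has 4 vertices, giving width 3; this decomposition certifies tw(G) ≤ 3. On the other hand G contains the 4-clique {c, d, g, h}. A clique must lie in a single bag of any decomposition, so no decomposition can have width below 3. The upper and lower bounds meet at 3, so that is the treewidth.

3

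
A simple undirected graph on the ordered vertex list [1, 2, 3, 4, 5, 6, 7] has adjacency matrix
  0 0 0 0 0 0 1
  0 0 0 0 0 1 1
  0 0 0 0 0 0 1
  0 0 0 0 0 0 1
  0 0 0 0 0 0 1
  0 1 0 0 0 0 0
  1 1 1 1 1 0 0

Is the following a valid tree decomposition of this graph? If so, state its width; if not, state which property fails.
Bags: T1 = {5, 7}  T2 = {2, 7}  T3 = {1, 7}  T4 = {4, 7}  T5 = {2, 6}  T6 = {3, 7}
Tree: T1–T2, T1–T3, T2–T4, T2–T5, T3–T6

Yes; width 1.

Checking the three conditions: (i) the bags cover all of {1, 2, 3, 4, 5, 6, 7}; (ii) for each edge, some bag contains both endpoints; (iii) the bags containing any fixed vertex form a subtree. All hold, so the decomposition is valid with width 2 − 1 = 1.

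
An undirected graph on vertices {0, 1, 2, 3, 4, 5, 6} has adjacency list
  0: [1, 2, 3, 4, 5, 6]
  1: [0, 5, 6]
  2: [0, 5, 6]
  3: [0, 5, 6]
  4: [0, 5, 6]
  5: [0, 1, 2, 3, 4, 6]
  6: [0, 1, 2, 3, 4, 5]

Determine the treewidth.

3

A width-3 tree decomposition is:
Bags: B1 = {0, 3, 5, 6}  B2 = {0, 1, 5, 6}  B3 = {0, 2, 5, 6}  B4 = {0, 4, 5, 6}
Tree: B1–B2, B1–B3, B1–B4
Every bag has size at most 4, so the width is 4 − 1 = 3 and tw(G) ≤ 3. Conversely, {0, 1, 5, 6} is a clique of size 4, and the vertices of any clique must share a bag in every tree decomposition; so some bag has ≥ 4 vertices and tw(G) ≥ 3. Hence tw(G) = 3 exactly.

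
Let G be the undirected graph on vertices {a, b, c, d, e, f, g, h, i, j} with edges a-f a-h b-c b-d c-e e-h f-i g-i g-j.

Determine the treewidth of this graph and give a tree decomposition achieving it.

Treewidth 1.
One such decomposition:
Bags: B1 = {g, j}  B2 = {g, i}  B3 = {f, i}  B4 = {a, f}  B5 = {a, h}  B6 = {e, h}  B7 = {c, e}  B8 = {b, c}  B9 = {b, d}
Tree: B1–B2, B2–B3, B3–B4, B4–B5, B5–B6, B6–B7, B7–B8, B8–B9

The largest bag has 2 vertices, giving width 1; this decomposition certifies tw(G) ≤ 1. G has an edge, so its treewidth is at least 1. Hence tw(G) = 1 exactly.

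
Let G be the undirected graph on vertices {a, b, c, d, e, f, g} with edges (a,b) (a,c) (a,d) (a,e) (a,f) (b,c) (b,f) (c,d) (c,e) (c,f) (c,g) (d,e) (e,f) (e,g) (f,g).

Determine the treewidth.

3

A width-3 tree decomposition is:
Bags: B1 = {a, c, d, e}  B2 = {a, c, e, f}  B3 = {a, b, c, f}  B4 = {c, e, f, g}
Tree: B1–B2, B2–B3, B2–B4
Every bag has size at most 4, so the width is 4 − 1 = 3 and tw(G) ≤ 3. Conversely, {a, c, d, e} is a clique of size 4, and the vertices of any clique must share a bag in every tree decomposition; so some bag has ≥ 4 vertices and tw(G) ≥ 3. Therefore the treewidth is 3.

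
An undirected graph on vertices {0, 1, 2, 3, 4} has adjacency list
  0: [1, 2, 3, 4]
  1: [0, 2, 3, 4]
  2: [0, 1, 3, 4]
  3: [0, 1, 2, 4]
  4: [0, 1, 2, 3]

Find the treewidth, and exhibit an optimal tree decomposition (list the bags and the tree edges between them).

A single bag containing all 5 vertices is trivially a valid decomposition of width 4. For the lower bound, the 5 vertices {0, 1, 2, 3, 4} are pairwise adjacent, and any tree decomposition puts a clique entirely inside one bag — forcing width ≥ 4. Hence tw(G) = 4 exactly.

Treewidth 4.
Bags: B1 = {0, 1, 2, 3, 4}
Tree: (single bag)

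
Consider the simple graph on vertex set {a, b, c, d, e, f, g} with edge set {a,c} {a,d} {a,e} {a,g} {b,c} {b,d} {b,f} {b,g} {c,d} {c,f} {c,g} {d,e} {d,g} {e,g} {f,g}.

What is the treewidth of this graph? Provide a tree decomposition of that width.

The largest bag has 4 vertices, giving width 3; this decomposition certifies tw(G) ≤ 3. Conversely, {a, d, e, g} is a clique of size 4, and the vertices of any clique must share a bag in every tree decomposition; so some bag has ≥ 4 vertices and tw(G) ≥ 3. Therefore the treewidth is 3.

Treewidth 3.
One such decomposition:
Bags: B1 = {a, c, d, g}  B2 = {a, d, e, g}  B3 = {b, c, d, g}  B4 = {b, c, f, g}
Tree: B1–B2, B1–B3, B3–B4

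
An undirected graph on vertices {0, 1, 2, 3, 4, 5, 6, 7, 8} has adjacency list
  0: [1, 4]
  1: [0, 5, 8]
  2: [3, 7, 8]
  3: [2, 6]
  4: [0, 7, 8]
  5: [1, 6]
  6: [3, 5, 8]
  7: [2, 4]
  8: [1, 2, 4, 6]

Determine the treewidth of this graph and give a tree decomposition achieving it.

Treewidth 3.
One optimal decomposition is:
Bags: B1 = {0, 1, 4, 7}  B2 = {1, 4, 7, 8}  B3 = {1, 2, 7, 8}  B4 = {1, 2, 5, 8}  B5 = {2, 5, 6, 8}  B6 = {2, 3, 5, 6}
Tree: B1–B2, B2–B3, B3–B4, B4–B5, B5–B6

Each bag holds 4 vertices, so the decomposition has width 3, which upper-bounds the treewidth. For the lower bound: the 4 vertex sets {0,4,7}, {1}, {8}, {2,3,5,6} are disjoint, each induces a connected subgraph, and every pair is joined by at least one edge of G. Contracting each set to a single vertex therefore yields K_{4} as a minor, and since treewidth is minor-monotone, tw(G) ≥ tw(K_{4}) = 3. Therefore the treewidth is 3.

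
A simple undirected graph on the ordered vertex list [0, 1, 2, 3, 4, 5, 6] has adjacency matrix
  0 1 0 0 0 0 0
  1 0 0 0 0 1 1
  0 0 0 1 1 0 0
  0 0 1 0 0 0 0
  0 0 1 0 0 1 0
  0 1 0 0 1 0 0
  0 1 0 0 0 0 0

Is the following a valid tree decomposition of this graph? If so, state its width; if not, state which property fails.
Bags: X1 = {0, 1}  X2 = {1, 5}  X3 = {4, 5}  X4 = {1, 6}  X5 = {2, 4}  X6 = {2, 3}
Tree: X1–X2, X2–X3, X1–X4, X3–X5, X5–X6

Checking the three conditions: (i) the bags cover all of {0, 1, 2, 3, 4, 5, 6}; (ii) for each edge, some bag contains both endpoints; (iii) the bags containing any fixed vertex form a subtree. All hold, so the decomposition is valid with width 2 − 1 = 1.

Yes; width 1.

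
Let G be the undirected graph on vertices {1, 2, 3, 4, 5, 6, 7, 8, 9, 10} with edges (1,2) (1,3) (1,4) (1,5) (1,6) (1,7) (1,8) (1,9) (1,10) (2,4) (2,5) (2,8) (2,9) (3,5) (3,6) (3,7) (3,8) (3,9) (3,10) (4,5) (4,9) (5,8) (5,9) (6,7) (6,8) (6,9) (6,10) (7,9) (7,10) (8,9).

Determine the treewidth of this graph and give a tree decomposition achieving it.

The largest bag has 5 vertices, giving width 4; this decomposition certifies tw(G) ≤ 4. Conversely, {1, 2, 5, 8, 9} is a clique of size 5, and the vertices of any clique must share a bag in every tree decomposition; so some bag has ≥ 5 vertices and tw(G) ≥ 4. Hence tw(G) = 4 exactly.

Treewidth 4.
One such decomposition:
Bags: B1 = {1, 3, 6, 8, 9}  B2 = {1, 3, 5, 8, 9}  B3 = {1, 3, 6, 7, 9}  B4 = {1, 3, 6, 7, 10}  B5 = {1, 2, 5, 8, 9}  B6 = {1, 2, 4, 5, 9}
Tree: B1–B2, B1–B3, B3–B4, B2–B5, B5–B6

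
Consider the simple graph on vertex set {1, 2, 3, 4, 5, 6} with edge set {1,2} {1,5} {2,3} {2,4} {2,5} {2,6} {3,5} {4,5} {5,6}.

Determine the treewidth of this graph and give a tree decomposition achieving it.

Each bag holds 3 vertices, so the decomposition has width 2, which upper-bounds the treewidth. On the other hand G contains the 3-clique {1, 2, 5}. A clique must lie in a single bag of any decomposition, so no decomposition can have width below 2. Therefore the treewidth is 2.

Treewidth 2.
One such decomposition:
Bags: B1 = {2, 4, 5}  B2 = {2, 3, 5}  B3 = {2, 5, 6}  B4 = {1, 2, 5}
Tree: B1–B2, B1–B3, B1–B4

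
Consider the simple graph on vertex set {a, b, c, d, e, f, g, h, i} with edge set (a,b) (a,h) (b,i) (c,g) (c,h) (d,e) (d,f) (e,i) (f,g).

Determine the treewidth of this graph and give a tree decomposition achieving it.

Every bag has size at most 3, so the width is 3 − 1 = 2 and tw(G) ≤ 2. For the lower bound, G contains the cycle i–b–a–h–c–g–f–d–e–i, so G is not a forest; only forests have treewidth ≤ 1, hence tw(G) ≥ 2. Hence tw(G) = 2 exactly.

Treewidth 2.
One such decomposition:
Bags: B1 = {a, b, i}  B2 = {a, h, i}  B3 = {c, h, i}  B4 = {c, g, i}  B5 = {f, g, i}  B6 = {d, f, i}  B7 = {d, e, i}
Tree: B1–B2, B2–B3, B3–B4, B4–B5, B5–B6, B6–B7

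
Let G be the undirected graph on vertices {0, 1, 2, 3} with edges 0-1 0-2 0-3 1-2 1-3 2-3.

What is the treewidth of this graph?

3

A width-3 tree decomposition is:
Bags: B1 = {0, 1, 2, 3}
Tree: (single bag)
With just one bag of size 4, the width is 4 − 1 = 3, so tw(G) ≤ 3. For the lower bound, the 4 vertices {0, 1, 2, 3} are pairwise adjacent, and any tree decomposition puts a clique entirely inside one bag — forcing width ≥ 3. The upper and lower bounds meet at 3, so that is the treewidth.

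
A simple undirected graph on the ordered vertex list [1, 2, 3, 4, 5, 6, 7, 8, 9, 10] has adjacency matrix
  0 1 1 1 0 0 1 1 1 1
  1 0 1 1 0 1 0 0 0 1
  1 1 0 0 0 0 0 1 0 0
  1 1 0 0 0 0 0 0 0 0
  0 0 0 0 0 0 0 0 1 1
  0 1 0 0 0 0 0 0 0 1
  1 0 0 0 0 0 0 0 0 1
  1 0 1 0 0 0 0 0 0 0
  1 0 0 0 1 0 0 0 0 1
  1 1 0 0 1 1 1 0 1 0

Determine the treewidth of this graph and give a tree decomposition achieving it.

Treewidth 2.
One optimal decomposition is:
Bags: B1 = {1, 2, 3}  B2 = {1, 2, 10}  B3 = {1, 9, 10}  B4 = {1, 7, 10}  B5 = {2, 6, 10}  B6 = {1, 2, 4}  B7 = {5, 9, 10}  B8 = {1, 3, 8}
Tree: B1–B2, B2–B3, B3–B4, B2–B5, B1–B6, B3–B7, B1–B8

Each bag holds 3 vertices, so the decomposition has width 2, which upper-bounds the treewidth. For the lower bound, the 3 vertices {1, 3, 8} are pairwise adjacent, and any tree decomposition puts a clique entirely inside one bag — forcing width ≥ 2. Combining the bounds, tw(G) = 2.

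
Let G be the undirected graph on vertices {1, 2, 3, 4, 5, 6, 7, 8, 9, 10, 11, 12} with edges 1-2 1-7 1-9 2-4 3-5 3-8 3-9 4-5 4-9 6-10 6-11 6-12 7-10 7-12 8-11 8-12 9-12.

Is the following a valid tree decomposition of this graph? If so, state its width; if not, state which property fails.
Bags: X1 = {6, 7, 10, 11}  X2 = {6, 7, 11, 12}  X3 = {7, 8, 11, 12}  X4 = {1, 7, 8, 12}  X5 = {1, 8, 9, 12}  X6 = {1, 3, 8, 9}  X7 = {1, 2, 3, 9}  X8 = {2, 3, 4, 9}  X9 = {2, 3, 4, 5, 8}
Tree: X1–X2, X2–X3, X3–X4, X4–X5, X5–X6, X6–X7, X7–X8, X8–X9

No — bags containing vertex 8 are not connected in the tree.

A tree decomposition must satisfy three properties: every vertex lies in some bag; for every edge, both endpoints lie together in some bag; and for every vertex, the bags containing it form a connected subtree. Here bags containing vertex 8 are not connected in the tree, so the decomposition is invalid.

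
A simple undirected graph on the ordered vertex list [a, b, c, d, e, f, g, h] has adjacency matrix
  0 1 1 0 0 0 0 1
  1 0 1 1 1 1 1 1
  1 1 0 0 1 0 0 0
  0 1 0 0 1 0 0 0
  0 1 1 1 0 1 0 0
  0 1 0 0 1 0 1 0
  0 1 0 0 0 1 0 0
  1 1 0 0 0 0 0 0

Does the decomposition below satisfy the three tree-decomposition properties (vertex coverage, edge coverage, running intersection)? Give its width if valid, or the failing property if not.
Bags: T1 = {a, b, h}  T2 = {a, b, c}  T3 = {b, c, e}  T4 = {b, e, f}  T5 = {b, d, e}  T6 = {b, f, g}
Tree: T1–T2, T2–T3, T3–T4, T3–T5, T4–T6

Vertex coverage: the bags together contain {a, b, c, d, e, f, g, h}, the full vertex set. Edge coverage: each edge of G has both endpoints in at least one bag. Running intersection: for every vertex, the bags containing it form a connected subtree. All three properties hold, so this is a valid tree decomposition of width max|bag| − 1 = 2, and hence tw(G) ≤ 2.

Yes; width 2.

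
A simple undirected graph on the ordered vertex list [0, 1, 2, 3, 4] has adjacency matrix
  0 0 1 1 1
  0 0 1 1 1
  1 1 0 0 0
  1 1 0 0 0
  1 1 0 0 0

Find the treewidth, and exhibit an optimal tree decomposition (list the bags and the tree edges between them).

Treewidth 2.
One optimal decomposition is:
Bags: B1 = {0, 1, 3}  B2 = {0, 1, 4}  B3 = {0, 1, 2}
Tree: B1–B2, B2–B3

Every bag has size at most 3, so the width is 3 − 1 = 2 and tw(G) ≤ 2. The edges 3–0–4–1–3 form a cycle, so G is not a tree and its treewidth is at least 2. Combining the bounds, tw(G) = 2.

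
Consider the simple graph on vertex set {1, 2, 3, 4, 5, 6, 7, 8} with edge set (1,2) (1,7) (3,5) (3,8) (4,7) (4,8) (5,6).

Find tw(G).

1

A width-1 tree decomposition is:
Bags: B1 = {5, 6}  B2 = {3, 5}  B3 = {3, 8}  B4 = {4, 8}  B5 = {4, 7}  B6 = {1, 7}  B7 = {1, 2}
Tree: B1–B2, B2–B3, B3–B4, B4–B5, B5–B6, B6–B7
The largest bag has 2 vertices, giving width 1; this decomposition certifies tw(G) ≤ 1. Since G has at least one edge (e.g. 6–5), it is not an edgeless graph, so tw(G) ≥ 1. Therefore the treewidth is 1.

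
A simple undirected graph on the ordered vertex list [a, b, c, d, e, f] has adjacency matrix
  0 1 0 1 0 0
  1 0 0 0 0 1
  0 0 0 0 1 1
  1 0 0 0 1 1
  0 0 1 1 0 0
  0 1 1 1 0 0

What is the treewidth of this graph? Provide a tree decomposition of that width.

Treewidth 2.
Bags: B1 = {a, b, f}  B2 = {a, d, f}  B3 = {c, d, f}  B4 = {c, d, e}
Tree: B1–B2, B2–B3, B3–B4

Each bag holds 3 vertices, so the decomposition has width 2, which upper-bounds the treewidth. For the lower bound, G contains the cycle b–a–d–f–b, so G is not a forest; only forests have treewidth ≤ 1, hence tw(G) ≥ 2. Hence tw(G) = 2 exactly.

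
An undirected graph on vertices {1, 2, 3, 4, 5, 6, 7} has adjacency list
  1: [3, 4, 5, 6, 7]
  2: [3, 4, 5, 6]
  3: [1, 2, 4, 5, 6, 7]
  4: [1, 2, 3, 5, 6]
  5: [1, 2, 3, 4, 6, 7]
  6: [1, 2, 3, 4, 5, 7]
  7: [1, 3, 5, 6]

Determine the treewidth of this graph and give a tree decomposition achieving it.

The largest bag has 5 vertices, giving width 4; this decomposition certifies tw(G) ≤ 4. On the other hand G contains the 5-clique {1, 3, 4, 5, 6}. A clique must lie in a single bag of any decomposition, so no decomposition can have width below 4. The upper and lower bounds meet at 4, so that is the treewidth.

Treewidth 4.
One optimal decomposition is:
Bags: B1 = {2, 3, 4, 5, 6}  B2 = {1, 3, 4, 5, 6}  B3 = {1, 3, 5, 6, 7}
Tree: B1–B2, B2–B3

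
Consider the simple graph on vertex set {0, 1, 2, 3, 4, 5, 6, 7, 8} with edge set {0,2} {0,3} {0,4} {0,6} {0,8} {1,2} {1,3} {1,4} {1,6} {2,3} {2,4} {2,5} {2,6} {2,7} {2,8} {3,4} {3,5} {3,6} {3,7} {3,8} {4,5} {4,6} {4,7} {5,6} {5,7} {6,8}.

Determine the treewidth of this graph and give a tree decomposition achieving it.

Treewidth 4.
Bags: B1 = {1, 2, 3, 4, 6}  B2 = {0, 2, 3, 4, 6}  B3 = {0, 2, 3, 6, 8}  B4 = {2, 3, 4, 5, 6}  B5 = {2, 3, 4, 5, 7}
Tree: B1–B2, B2–B3, B1–B4, B4–B5

The largest bag has 5 vertices, giving width 4; this decomposition certifies tw(G) ≤ 4. For the lower bound, the 5 vertices {0, 2, 3, 6, 8} are pairwise adjacent, and any tree decomposition puts a clique entirely inside one bag — forcing width ≥ 4. Hence tw(G) = 4 exactly.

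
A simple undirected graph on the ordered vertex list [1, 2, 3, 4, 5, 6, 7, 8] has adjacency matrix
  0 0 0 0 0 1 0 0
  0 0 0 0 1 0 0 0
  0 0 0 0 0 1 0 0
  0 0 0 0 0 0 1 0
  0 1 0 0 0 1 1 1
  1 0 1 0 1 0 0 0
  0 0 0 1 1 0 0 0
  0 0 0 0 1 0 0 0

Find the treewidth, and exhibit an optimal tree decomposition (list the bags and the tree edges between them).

Each bag holds 2 vertices, so the decomposition has width 1, which upper-bounds the treewidth. Any graph with an edge has treewidth ≥ 1, and G has the edge 6–3. Combining the bounds, tw(G) = 1.

Treewidth 1.
One optimal decomposition is:
Bags: B1 = {3, 6}  B2 = {5, 6}  B3 = {2, 5}  B4 = {1, 6}  B5 = {5, 7}  B6 = {4, 7}  B7 = {5, 8}
Tree: B1–B2, B2–B3, B2–B4, B3–B5, B5–B6, B3–B7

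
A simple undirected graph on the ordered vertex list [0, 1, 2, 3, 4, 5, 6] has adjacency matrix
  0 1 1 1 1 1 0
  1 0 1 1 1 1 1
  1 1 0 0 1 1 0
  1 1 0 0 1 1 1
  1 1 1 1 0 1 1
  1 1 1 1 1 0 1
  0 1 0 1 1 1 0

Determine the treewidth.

A width-4 tree decomposition is:
Bags: B1 = {0, 1, 3, 4, 5}  B2 = {0, 1, 2, 4, 5}  B3 = {1, 3, 4, 5, 6}
Tree: B1–B2, B1–B3
Each bag holds 5 vertices, so the decomposition has width 4, which upper-bounds the treewidth. On the other hand G contains the 5-clique {0, 1, 2, 4, 5}. A clique must lie in a single bag of any decomposition, so no decomposition can have width below 4. Hence tw(G) = 4 exactly.

4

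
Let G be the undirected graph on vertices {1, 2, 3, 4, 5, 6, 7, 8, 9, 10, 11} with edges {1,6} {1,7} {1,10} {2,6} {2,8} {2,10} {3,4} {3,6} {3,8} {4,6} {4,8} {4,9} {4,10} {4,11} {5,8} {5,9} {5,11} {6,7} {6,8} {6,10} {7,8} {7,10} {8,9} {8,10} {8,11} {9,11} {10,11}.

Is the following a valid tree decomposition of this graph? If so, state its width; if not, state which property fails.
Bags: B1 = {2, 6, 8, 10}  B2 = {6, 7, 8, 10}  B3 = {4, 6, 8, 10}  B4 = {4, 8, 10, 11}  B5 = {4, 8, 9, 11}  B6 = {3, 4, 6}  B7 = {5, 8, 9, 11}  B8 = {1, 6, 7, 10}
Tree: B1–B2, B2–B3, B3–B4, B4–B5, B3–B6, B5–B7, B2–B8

No — edge (8,3) lies in no bag.

A tree decomposition must satisfy three properties: every vertex lies in some bag; for every edge, both endpoints lie together in some bag; and for every vertex, the bags containing it form a connected subtree. Here edge (8,3) lies in no bag, so the decomposition is invalid.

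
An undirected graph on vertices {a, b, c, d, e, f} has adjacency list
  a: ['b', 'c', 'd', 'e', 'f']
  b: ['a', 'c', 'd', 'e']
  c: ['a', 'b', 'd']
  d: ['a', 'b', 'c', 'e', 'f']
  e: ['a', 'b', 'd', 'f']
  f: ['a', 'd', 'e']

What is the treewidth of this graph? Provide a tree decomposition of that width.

Each bag holds 4 vertices, so the decomposition has width 3, which upper-bounds the treewidth. Conversely, {a, d, e, f} is a clique of size 4, and the vertices of any clique must share a bag in every tree decomposition; so some bag has ≥ 4 vertices and tw(G) ≥ 3. Combining the bounds, tw(G) = 3.

Treewidth 3.
One such decomposition:
Bags: B1 = {a, b, d, e}  B2 = {a, b, c, d}  B3 = {a, d, e, f}
Tree: B1–B2, B1–B3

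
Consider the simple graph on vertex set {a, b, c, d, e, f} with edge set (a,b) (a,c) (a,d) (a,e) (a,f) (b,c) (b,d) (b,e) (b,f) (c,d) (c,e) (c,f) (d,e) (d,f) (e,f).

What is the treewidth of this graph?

A width-5 tree decomposition is:
Bags: B1 = {a, b, c, d, e, f}
Tree: (single bag)
With just one bag of size 6, the width is 6 − 1 = 5, so tw(G) ≤ 5. Conversely, {a, b, c, d, e, f} is a clique of size 6, and the vertices of any clique must share a bag in every tree decomposition; so some bag has ≥ 6 vertices and tw(G) ≥ 5. The upper and lower bounds meet at 5, so that is the treewidth.

5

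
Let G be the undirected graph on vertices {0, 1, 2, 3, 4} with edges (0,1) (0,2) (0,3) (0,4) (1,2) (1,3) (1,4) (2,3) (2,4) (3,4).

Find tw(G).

A width-4 tree decomposition is:
Bags: B1 = {0, 1, 2, 3, 4}
Tree: (single bag)
A single bag containing all 5 vertices is trivially a valid decomposition of width 4. On the other hand G contains the 5-clique {0, 1, 2, 3, 4}. A clique must lie in a single bag of any decomposition, so no decomposition can have width below 4. The upper and lower bounds meet at 4, so that is the treewidth.

4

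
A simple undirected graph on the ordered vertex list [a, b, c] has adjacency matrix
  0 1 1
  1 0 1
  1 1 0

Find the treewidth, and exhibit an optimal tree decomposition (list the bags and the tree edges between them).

A single bag containing all 3 vertices is trivially a valid decomposition of width 2. On the other hand G contains the 3-clique {a, b, c}. A clique must lie in a single bag of any decomposition, so no decomposition can have width below 2. Therefore the treewidth is 2.

Treewidth 2.
One optimal decomposition is:
Bags: B1 = {a, b, c}
Tree: (single bag)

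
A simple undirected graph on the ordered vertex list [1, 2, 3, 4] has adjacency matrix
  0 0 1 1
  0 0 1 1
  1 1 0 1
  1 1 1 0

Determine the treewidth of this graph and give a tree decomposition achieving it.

Each bag holds 3 vertices, so the decomposition has width 2, which upper-bounds the treewidth. For the lower bound, the 3 vertices {1, 3, 4} are pairwise adjacent, and any tree decomposition puts a clique entirely inside one bag — forcing width ≥ 2. Combining the bounds, tw(G) = 2.

Treewidth 2.
One optimal decomposition is:
Bags: B1 = {2, 3, 4}  B2 = {1, 3, 4}
Tree: B1–B2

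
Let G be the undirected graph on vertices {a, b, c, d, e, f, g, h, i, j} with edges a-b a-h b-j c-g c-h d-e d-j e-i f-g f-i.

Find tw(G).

2

A width-2 tree decomposition is:
Bags: B1 = {d, e, i}  B2 = {d, i, j}  B3 = {b, i, j}  B4 = {a, b, i}  B5 = {a, h, i}  B6 = {c, h, i}  B7 = {c, g, i}  B8 = {f, g, i}
Tree: B1–B2, B2–B3, B3–B4, B4–B5, B5–B6, B6–B7, B7–B8
The largest bag has 3 vertices, giving width 2; this decomposition certifies tw(G) ≤ 2. Since i–e–d–j–b–a–h–c–g–f–i is a cycle in G, G is not acyclic. Forests are exactly the graphs of treewidth ≤ 1, so tw(G) ≥ 2. The upper and lower bounds meet at 2, so that is the treewidth.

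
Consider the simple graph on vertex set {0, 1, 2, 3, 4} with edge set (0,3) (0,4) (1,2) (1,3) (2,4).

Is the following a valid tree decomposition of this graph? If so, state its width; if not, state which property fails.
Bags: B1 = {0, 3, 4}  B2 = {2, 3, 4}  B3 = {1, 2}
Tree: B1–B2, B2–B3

A tree decomposition must satisfy three properties: every vertex lies in some bag; for every edge, both endpoints lie together in some bag; and for every vertex, the bags containing it form a connected subtree. Here edge (3,1) lies in no bag, so the decomposition is invalid.

No — edge (3,1) lies in no bag.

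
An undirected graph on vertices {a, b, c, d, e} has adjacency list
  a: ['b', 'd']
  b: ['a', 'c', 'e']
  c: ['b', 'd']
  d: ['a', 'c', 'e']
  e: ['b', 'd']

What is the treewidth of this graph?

A width-2 tree decomposition is:
Bags: B1 = {b, d, e}  B2 = {a, b, d}  B3 = {b, c, d}
Tree: B1–B2, B2–B3
The largest bag has 3 vertices, giving width 2; this decomposition certifies tw(G) ≤ 2. For the lower bound, G contains the cycle e–d–a–b–e, so G is not a forest; only forests have treewidth ≤ 1, hence tw(G) ≥ 2. Combining the bounds, tw(G) = 2.

2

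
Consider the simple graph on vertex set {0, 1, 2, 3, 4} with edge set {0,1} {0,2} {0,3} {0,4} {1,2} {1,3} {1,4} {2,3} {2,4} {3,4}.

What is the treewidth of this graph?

4

A width-4 tree decomposition is:
Bags: B1 = {0, 1, 2, 3, 4}
Tree: (single bag)
A single bag containing all 5 vertices is trivially a valid decomposition of width 4. On the other hand G contains the 5-clique {0, 1, 2, 3, 4}. A clique must lie in a single bag of any decomposition, so no decomposition can have width below 4. The upper and lower bounds meet at 4, so that is the treewidth.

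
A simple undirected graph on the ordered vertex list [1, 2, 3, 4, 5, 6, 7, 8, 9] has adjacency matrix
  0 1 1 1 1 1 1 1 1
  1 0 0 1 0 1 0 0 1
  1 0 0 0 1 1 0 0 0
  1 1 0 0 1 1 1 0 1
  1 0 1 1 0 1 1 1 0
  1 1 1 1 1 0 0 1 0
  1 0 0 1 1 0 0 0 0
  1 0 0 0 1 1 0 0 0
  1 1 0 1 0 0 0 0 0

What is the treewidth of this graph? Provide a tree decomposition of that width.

Every bag has size at most 4, so the width is 4 − 1 = 3 and tw(G) ≤ 3. On the other hand G contains the 4-clique {1, 5, 6, 8}. A clique must lie in a single bag of any decomposition, so no decomposition can have width below 3. Combining the bounds, tw(G) = 3.

Treewidth 3.
One optimal decomposition is:
Bags: B1 = {1, 5, 6, 8}  B2 = {1, 4, 5, 6}  B3 = {1, 2, 4, 6}  B4 = {1, 4, 5, 7}  B5 = {1, 3, 5, 6}  B6 = {1, 2, 4, 9}
Tree: B1–B2, B2–B3, B2–B4, B1–B5, B3–B6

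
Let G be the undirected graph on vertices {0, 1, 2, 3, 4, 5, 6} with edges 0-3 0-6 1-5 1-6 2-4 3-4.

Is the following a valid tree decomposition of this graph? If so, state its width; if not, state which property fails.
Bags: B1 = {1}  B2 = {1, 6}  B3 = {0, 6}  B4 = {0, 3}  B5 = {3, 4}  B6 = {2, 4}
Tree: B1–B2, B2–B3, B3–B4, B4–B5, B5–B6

No — vertex 5 appears in no bag.

A tree decomposition must satisfy three properties: every vertex lies in some bag; for every edge, both endpoints lie together in some bag; and for every vertex, the bags containing it form a connected subtree. Here vertex 5 appears in no bag, so the decomposition is invalid.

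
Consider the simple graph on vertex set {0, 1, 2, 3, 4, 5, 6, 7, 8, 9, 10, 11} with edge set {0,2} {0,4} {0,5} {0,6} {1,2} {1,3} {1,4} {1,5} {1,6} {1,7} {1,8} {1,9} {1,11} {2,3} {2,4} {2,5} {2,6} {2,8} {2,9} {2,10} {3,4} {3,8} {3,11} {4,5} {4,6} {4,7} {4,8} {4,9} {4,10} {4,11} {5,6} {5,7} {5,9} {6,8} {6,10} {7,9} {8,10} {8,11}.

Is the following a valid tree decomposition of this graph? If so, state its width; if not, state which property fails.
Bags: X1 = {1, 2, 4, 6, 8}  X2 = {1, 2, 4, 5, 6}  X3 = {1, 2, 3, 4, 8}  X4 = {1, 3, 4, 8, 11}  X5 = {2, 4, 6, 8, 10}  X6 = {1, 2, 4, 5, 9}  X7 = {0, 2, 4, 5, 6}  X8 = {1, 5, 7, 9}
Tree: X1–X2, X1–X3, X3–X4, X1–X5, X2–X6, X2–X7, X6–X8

No — edge (4,7) lies in no bag.

A tree decomposition must satisfy three properties: every vertex lies in some bag; for every edge, both endpoints lie together in some bag; and for every vertex, the bags containing it form a connected subtree. Here edge (4,7) lies in no bag, so the decomposition is invalid.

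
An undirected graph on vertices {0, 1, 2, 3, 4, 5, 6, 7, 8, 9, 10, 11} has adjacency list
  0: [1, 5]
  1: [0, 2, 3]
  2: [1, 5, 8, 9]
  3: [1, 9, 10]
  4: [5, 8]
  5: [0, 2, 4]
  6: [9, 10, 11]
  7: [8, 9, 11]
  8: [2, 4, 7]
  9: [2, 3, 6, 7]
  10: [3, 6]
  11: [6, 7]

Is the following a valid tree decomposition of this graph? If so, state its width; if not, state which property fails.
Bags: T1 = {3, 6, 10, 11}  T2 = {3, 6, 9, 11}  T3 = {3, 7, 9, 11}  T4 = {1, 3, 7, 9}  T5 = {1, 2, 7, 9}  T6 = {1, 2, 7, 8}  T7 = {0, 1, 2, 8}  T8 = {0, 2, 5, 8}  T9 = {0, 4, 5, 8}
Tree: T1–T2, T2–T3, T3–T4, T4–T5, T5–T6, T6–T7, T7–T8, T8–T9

Yes; width 3.

Every vertex of G appears in some bag (union = {0, 1, 2, 3, 4, 5, 6, 7, 8, 9, 10, 11}); every edge is covered by a bag; and for each vertex v the set of bags containing v is connected in the bag tree. The decomposition is therefore valid. The largest bag has 4 vertices, so the width is 3.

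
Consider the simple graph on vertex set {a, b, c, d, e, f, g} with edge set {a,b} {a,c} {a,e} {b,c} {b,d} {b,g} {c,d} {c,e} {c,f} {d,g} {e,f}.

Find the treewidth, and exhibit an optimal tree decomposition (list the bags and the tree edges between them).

Every bag has size at most 3, so the width is 3 − 1 = 2 and tw(G) ≤ 2. On the other hand G contains the 3-clique {b, d, g}. A clique must lie in a single bag of any decomposition, so no decomposition can have width below 2. The upper and lower bounds meet at 2, so that is the treewidth.

Treewidth 2.
One optimal decomposition is:
Bags: B1 = {b, d, g}  B2 = {b, c, d}  B3 = {a, b, c}  B4 = {a, c, e}  B5 = {c, e, f}
Tree: B1–B2, B2–B3, B3–B4, B4–B5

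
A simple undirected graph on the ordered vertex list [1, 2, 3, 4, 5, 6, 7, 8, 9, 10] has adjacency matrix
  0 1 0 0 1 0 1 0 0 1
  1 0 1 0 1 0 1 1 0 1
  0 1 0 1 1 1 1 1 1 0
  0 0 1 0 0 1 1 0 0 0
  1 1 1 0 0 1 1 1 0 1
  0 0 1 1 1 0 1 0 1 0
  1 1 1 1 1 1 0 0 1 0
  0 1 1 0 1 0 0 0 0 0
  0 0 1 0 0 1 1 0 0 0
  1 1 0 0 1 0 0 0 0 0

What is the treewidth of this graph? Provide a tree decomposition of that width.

Treewidth 3.
One such decomposition:
Bags: B1 = {2, 3, 5, 7}  B2 = {1, 2, 5, 7}  B3 = {2, 3, 5, 8}  B4 = {1, 2, 5, 10}  B5 = {3, 5, 6, 7}  B6 = {3, 4, 6, 7}  B7 = {3, 6, 7, 9}
Tree: B1–B2, B1–B3, B2–B4, B1–B5, B5–B6, B5–B7

Every bag has size at most 4, so the width is 4 − 1 = 3 and tw(G) ≤ 3. For the lower bound, the 4 vertices {1, 2, 5, 10} are pairwise adjacent, and any tree decomposition puts a clique entirely inside one bag — forcing width ≥ 3. Combining the bounds, tw(G) = 3.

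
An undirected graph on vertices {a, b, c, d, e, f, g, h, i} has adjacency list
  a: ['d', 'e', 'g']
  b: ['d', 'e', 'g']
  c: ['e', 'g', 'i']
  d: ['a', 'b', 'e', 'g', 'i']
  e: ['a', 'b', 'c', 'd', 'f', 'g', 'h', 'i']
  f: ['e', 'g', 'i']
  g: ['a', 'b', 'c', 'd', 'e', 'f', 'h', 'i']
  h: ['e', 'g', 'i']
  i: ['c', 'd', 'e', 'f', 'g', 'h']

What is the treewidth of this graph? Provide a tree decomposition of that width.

Every bag has size at most 4, so the width is 4 − 1 = 3 and tw(G) ≤ 3. On the other hand G contains the 4-clique {a, d, e, g}. A clique must lie in a single bag of any decomposition, so no decomposition can have width below 3. Combining the bounds, tw(G) = 3.

Treewidth 3.
Bags: B1 = {b, d, e, g}  B2 = {d, e, g, i}  B3 = {e, f, g, i}  B4 = {e, g, h, i}  B5 = {a, d, e, g}  B6 = {c, e, g, i}
Tree: B1–B2, B2–B3, B3–B4, B2–B5, B3–B6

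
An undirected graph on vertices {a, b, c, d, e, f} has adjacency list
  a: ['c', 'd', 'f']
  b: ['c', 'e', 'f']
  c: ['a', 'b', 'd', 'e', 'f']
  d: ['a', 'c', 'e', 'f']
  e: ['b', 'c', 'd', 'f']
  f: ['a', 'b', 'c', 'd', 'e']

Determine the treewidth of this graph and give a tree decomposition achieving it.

Treewidth 3.
One such decomposition:
Bags: B1 = {c, d, e, f}  B2 = {b, c, e, f}  B3 = {a, c, d, f}
Tree: B1–B2, B1–B3

The largest bag has 4 vertices, giving width 3; this decomposition certifies tw(G) ≤ 3. Conversely, {c, d, e, f} is a clique of size 4, and the vertices of any clique must share a bag in every tree decomposition; so some bag has ≥ 4 vertices and tw(G) ≥ 3. Combining the bounds, tw(G) = 3.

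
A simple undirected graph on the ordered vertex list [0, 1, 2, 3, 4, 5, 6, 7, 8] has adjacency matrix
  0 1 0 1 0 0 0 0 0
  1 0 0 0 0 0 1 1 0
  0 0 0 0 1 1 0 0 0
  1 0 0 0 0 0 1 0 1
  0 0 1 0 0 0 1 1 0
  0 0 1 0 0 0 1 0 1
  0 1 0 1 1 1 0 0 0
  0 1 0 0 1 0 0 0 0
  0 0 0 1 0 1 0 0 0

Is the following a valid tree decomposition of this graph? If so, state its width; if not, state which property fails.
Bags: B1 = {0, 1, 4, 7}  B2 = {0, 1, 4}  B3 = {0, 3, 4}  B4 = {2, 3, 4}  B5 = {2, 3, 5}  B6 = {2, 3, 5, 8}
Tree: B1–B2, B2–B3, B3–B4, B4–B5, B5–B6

No — vertex 6 appears in no bag.

A tree decomposition must satisfy three properties: every vertex lies in some bag; for every edge, both endpoints lie together in some bag; and for every vertex, the bags containing it form a connected subtree. Here vertex 6 appears in no bag, so the decomposition is invalid.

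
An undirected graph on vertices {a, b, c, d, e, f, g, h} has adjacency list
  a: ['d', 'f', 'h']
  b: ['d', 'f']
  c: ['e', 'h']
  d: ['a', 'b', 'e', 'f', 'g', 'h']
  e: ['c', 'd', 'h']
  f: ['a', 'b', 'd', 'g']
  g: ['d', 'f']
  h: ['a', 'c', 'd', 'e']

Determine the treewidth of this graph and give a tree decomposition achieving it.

The largest bag has 3 vertices, giving width 2; this decomposition certifies tw(G) ≤ 2. On the other hand G contains the 3-clique {d, e, h}. A clique must lie in a single bag of any decomposition, so no decomposition can have width below 2. Therefore the treewidth is 2.

Treewidth 2.
One such decomposition:
Bags: B1 = {b, d, f}  B2 = {a, d, f}  B3 = {a, d, h}  B4 = {d, e, h}  B5 = {d, f, g}  B6 = {c, e, h}
Tree: B1–B2, B2–B3, B3–B4, B1–B5, B4–B6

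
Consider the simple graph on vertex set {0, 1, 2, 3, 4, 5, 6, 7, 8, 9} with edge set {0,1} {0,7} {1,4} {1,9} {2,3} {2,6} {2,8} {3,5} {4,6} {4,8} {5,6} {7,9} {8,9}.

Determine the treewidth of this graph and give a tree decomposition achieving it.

Treewidth 2.
One optimal decomposition is:
Bags: B1 = {3, 5, 6}  B2 = {2, 3, 6}  B3 = {2, 4, 6}  B4 = {2, 4, 8}  B5 = {1, 4, 8}  B6 = {1, 8, 9}  B7 = {0, 1, 9}  B8 = {0, 7, 9}
Tree: B1–B2, B2–B3, B3–B4, B4–B5, B5–B6, B6–B7, B7–B8

Every bag has size at most 3, so the width is 3 − 1 = 2 and tw(G) ≤ 2. Since 5–3–2–6–5 is a cycle in G, G is not acyclic. Forests are exactly the graphs of treewidth ≤ 1, so tw(G) ≥ 2. Combining the bounds, tw(G) = 2.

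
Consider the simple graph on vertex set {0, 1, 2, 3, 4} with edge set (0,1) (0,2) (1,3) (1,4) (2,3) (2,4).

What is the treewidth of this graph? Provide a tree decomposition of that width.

Every bag has size at most 3, so the width is 3 − 1 = 2 and tw(G) ≤ 2. Since 3–1–0–2–3 is a cycle in G, G is not acyclic. Forests are exactly the graphs of treewidth ≤ 1, so tw(G) ≥ 2. Therefore the treewidth is 2.

Treewidth 2.
Bags: B1 = {1, 2, 3}  B2 = {0, 1, 2}  B3 = {1, 2, 4}
Tree: B1–B2, B2–B3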